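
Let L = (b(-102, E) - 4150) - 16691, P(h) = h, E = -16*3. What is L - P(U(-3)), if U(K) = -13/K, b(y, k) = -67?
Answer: -62737/3 ≈ -20912.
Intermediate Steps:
E = -48
L = -20908 (L = (-67 - 4150) - 16691 = -4217 - 16691 = -20908)
L - P(U(-3)) = -20908 - (-13)/(-3) = -20908 - (-13)*(-1)/3 = -20908 - 1*13/3 = -20908 - 13/3 = -62737/3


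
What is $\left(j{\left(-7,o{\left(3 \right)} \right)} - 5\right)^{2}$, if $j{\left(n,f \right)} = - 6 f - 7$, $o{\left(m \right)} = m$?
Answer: $900$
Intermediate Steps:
$j{\left(n,f \right)} = -7 - 6 f$
$\left(j{\left(-7,o{\left(3 \right)} \right)} - 5\right)^{2} = \left(\left(-7 - 18\right) - 5\right)^{2} = \left(-25 - 5\right)^{2} = \left(-30\right)^{2} = 900$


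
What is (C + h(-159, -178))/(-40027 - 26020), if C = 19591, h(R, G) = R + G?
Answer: -19254/66047 ≈ -0.29152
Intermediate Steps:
h(R, G) = G + R
(C + h(-159, -178))/(-40027 - 26020) = (19591 + (-178 - 159))/(-40027 - 26020) = (19591 - 337)/(-66047) = 19254*(-1/66047) = -19254/66047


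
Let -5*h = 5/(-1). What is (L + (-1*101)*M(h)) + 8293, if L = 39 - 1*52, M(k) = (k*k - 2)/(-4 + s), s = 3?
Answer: 8179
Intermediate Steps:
h = 1 (h = -1/(-1) = -(-1) = -⅕*(-5) = 1)
M(k) = 2 - k² (M(k) = (k*k - 2)/(-4 + 3) = (k² - 2)/(-1) = (-2 + k²)*(-1) = 2 - k²)
L = -13 (L = 39 - 52 = -13)
(L + (-1*101)*M(h)) + 8293 = (-13 + (-1*101)*(2 - 1*1²)) + 8293 = (-13 - 101*(2 - 1*1)) + 8293 = (-13 - 101*(2 - 1)) + 8293 = (-13 - 101*1) + 8293 = (-13 - 101) + 8293 = -114 + 8293 = 8179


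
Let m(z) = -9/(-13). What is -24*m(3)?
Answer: -216/13 ≈ -16.615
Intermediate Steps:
m(z) = 9/13 (m(z) = -9*(-1/13) = 9/13)
-24*m(3) = -24*9/13 = -216/13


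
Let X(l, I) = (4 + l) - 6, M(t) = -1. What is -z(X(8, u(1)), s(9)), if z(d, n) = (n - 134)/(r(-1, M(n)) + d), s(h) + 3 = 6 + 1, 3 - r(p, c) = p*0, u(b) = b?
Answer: 130/9 ≈ 14.444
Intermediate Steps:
r(p, c) = 3 (r(p, c) = 3 - p*0 = 3 - 1*0 = 3 + 0 = 3)
s(h) = 4 (s(h) = -3 + (6 + 1) = -3 + 7 = 4)
X(l, I) = -2 + l
z(d, n) = (-134 + n)/(3 + d) (z(d, n) = (n - 134)/(3 + d) = (-134 + n)/(3 + d))
-z(X(8, u(1)), s(9)) = -(-134 + 4)/(3 + (-2 + 8)) = -(-130)/(3 + 6) = -(-130)/9 = -1*(-130/9) = 130/9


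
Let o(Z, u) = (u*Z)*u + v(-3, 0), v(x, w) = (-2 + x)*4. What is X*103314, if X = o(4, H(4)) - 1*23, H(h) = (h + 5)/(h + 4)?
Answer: -31355799/8 ≈ -3.9195e+6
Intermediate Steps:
v(x, w) = -8 + 4*x
H(h) = (5 + h)/(4 + h)
o(Z, u) = -20 + Z*u² (o(Z, u) = (u*Z)*u + (-8 + 4*(-3)) = (Z*u)*u + (-8 - 12) = Z*u² - 20 = -20 + Z*u²)
X = -607/16 (X = (-20 + 4*((5 + 4)/(4 + 4))²) - 1*23 = (-20 + 4*(9/8)²) - 23 = (-20 + 4*(81/64)) - 23 = (-20 + 81/16) - 23 = -239/16 - 23 = -607/16 ≈ -37.938)
X*103314 = -607/16*103314 = -31355799/8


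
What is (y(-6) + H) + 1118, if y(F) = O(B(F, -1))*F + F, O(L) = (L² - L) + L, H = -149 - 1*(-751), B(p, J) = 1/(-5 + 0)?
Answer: 42844/25 ≈ 1713.8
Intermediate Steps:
B(p, J) = -⅕ (B(p, J) = 1/(-5) = -⅕)
H = 602 (H = -149 + 751 = 602)
O(L) = L²
y(F) = 26*F/25 (y(F) = (-⅕)²*F + F = F/25 + F = 26*F/25)
(y(-6) + H) + 1118 = ((26/25)*(-6) + 602) + 1118 = (-156/25 + 602) + 1118 = 14894/25 + 1118 = 42844/25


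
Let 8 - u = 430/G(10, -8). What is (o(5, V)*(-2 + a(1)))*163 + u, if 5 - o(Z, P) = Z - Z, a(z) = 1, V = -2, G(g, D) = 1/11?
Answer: -5537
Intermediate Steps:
G(g, D) = 1/11
u = -4722 (u = 8 - 430/1/11 = 8 - 430*11 = 8 - 1*4730 = 8 - 4730 = -4722)
o(Z, P) = 5 (o(Z, P) = 5 - (Z - Z) = 5 - 1*0 = 5 + 0 = 5)
(o(5, V)*(-2 + a(1)))*163 + u = (5*(-2 + 1))*163 - 4722 = (5*(-1))*163 - 4722 = -5*163 - 4722 = -815 - 4722 = -5537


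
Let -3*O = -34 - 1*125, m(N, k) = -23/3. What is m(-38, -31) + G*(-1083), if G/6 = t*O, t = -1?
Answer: 1033159/3 ≈ 3.4439e+5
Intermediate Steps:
m(N, k) = -23/3 (m(N, k) = -23*⅓ = -23/3)
O = 53 (O = -(-34 - 1*125)/3 = -(-34 - 125)/3 = -⅓*(-159) = 53)
G = -318 (G = 6*(-1*53) = 6*(-53) = -318)
m(-38, -31) + G*(-1083) = -23/3 - 318*(-1083) = -23/3 + 344394 = 1033159/3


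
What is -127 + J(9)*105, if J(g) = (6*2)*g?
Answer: 11213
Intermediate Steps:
J(g) = 12*g
-127 + J(9)*105 = -127 + (12*9)*105 = -127 + 108*105 = -127 + 11340 = 11213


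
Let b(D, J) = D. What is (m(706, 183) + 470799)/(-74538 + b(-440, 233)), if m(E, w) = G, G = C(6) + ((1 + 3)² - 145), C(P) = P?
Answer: -235338/37489 ≈ -6.2775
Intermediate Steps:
G = -123 (G = 6 + ((1 + 3)² - 145) = 6 + (4² - 145) = 6 + (16 - 145) = 6 - 129 = -123)
m(E, w) = -123
(m(706, 183) + 470799)/(-74538 + b(-440, 233)) = (-123 + 470799)/(-74538 - 440) = 470676/(-74978) = 470676*(-1/74978) = -235338/37489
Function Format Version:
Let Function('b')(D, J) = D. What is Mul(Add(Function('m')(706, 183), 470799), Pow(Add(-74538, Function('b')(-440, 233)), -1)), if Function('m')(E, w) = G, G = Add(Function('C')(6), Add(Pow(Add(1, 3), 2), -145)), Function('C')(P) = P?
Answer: Rational(-235338, 37489) ≈ -6.2775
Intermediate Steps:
G = -123 (G = Add(6, Add(Pow(Add(1, 3), 2), -145)) = Add(6, Add(Pow(4, 2), -145)) = Add(6, Add(16, -145)) = Add(6, -129) = -123)
Function('m')(E, w) = -123
Mul(Add(Function('m')(706, 183), 470799), Pow(Add(-74538, Function('b')(-440, 233)), -1)) = Mul(Add(-123, 470799), Pow(Add(-74538, -440), -1)) = Mul(470676, Pow(-74978, -1)) = Mul(470676, Rational(-1, 74978)) = Rational(-235338, 37489)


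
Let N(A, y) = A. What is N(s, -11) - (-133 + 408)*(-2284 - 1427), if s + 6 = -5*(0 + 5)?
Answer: 1020494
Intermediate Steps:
s = -31 (s = -6 - 5*(0 + 5) = -6 - 5*5 = -6 - 25 = -31)
N(s, -11) - (-133 + 408)*(-2284 - 1427) = -31 - (-133 + 408)*(-2284 - 1427) = -31 - 275*(-3711) = -31 - 1*(-1020525) = -31 + 1020525 = 1020494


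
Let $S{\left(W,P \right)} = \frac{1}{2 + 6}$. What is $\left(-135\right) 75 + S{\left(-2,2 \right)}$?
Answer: $- \frac{80999}{8} \approx -10125.0$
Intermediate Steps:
$S{\left(W,P \right)} = \frac{1}{8}$
$\left(-135\right) 75 + S{\left(-2,2 \right)} = \left(-135\right) 75 + \frac{1}{8} = -10125 + \frac{1}{8} = - \frac{80999}{8}$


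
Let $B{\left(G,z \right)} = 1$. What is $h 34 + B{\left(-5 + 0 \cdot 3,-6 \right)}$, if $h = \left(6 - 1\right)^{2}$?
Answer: $851$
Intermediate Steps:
$h = 25$ ($h = 5^{2} = 25$)
$h 34 + B{\left(-5 + 0 \cdot 3,-6 \right)} = 25 \cdot 34 + 1 = 850 + 1 = 851$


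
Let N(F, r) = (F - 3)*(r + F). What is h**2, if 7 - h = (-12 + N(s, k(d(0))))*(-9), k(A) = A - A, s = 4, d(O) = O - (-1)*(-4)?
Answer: 4225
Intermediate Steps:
d(O) = -4 + O (d(O) = O - 1*4 = O - 4 = -4 + O)
k(A) = 0
N(F, r) = (-3 + F)*(F + r)
h = -65 (h = 7 - (-12 + (4**2 - 3*4 - 3*0 + 4*0))*(-9) = 7 - (-12 + (16 - 12 + 0 + 0))*(-9) = 7 - (-12 + 4)*(-9) = 7 - (-8)*(-9) = 7 - 1*72 = 7 - 72 = -65)
h**2 = (-65)**2 = 4225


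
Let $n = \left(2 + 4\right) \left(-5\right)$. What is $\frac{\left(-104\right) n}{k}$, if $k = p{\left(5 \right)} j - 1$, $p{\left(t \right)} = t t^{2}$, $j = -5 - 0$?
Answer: $- \frac{1560}{313} \approx -4.984$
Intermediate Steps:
$n = -30$ ($n = 6 \left(-5\right) = -30$)
$j = -5$ ($j = -5 + 0 = -5$)
$p{\left(t \right)} = t^{3}$
$k = -626$ ($k = 5^{3} \left(-5\right) - 1 = 125 \left(-5\right) - 1 = -625 - 1 = -626$)
$\frac{\left(-104\right) n}{k} = \frac{\left(-104\right) \left(-30\right)}{-626} = 3120 \left(- \frac{1}{626}\right) = - \frac{1560}{313}$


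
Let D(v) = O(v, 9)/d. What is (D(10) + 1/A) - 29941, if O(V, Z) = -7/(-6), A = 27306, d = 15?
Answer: -2043917053/68265 ≈ -29941.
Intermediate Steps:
O(V, Z) = 7/6 (O(V, Z) = -7*(-⅙) = 7/6)
D(v) = 7/90 (D(v) = (7/6)/15 = (7/6)*(1/15) = 7/90)
(D(10) + 1/A) - 29941 = (7/90 + 1/27306) - 29941 = 5312/68265 - 29941 = -2043917053/68265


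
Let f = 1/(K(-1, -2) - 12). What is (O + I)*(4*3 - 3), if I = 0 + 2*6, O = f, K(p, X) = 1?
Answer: 1179/11 ≈ 107.18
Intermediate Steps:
f = -1/11 (f = 1/(1 - 12) = 1/(-11) = -1/11 ≈ -0.090909)
O = -1/11 ≈ -0.090909
I = 12 (I = 0 + 12 = 12)
(O + I)*(4*3 - 3) = (-1/11 + 12)*(4*3 - 3) = 131*(12 - 3)/11 = (131/11)*9 = 1179/11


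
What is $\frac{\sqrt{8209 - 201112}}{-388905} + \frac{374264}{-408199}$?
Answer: $- \frac{34024}{37109} - \frac{i \sqrt{192903}}{388905} \approx -0.91687 - 0.0011293 i$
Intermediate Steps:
$\frac{\sqrt{8209 - 201112}}{-388905} + \frac{374264}{-408199} = \sqrt{-192903} \left(- \frac{1}{388905}\right) + 374264 \left(- \frac{1}{408199}\right) = i \sqrt{192903} \left(- \frac{1}{388905}\right) - \frac{34024}{37109} = - \frac{i \sqrt{192903}}{388905} - \frac{34024}{37109} = - \frac{34024}{37109} - \frac{i \sqrt{192903}}{388905}$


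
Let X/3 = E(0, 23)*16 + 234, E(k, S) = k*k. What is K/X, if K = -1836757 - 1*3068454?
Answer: -4905211/702 ≈ -6987.5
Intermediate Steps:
E(k, S) = k**2
X = 702 (X = 3*(0**2*16 + 234) = 3*(0*16 + 234) = 3*(0 + 234) = 3*234 = 702)
K = -4905211 (K = -1836757 - 3068454 = -4905211)
K/X = -4905211/702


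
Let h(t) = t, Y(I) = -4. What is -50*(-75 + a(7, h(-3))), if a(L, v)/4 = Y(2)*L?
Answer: 9350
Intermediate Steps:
a(L, v) = -16*L (a(L, v) = 4*(-4*L) = -16*L)
-50*(-75 + a(7, h(-3))) = -50*(-75 - 16*7) = -50*(-75 - 112) = -50*(-187) = 9350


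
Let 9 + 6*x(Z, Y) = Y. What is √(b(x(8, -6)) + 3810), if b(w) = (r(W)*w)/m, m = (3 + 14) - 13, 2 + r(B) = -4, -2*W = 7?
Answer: 3*√1695/2 ≈ 61.756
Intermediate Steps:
W = -7/2 (W = -½*7 = -7/2 ≈ -3.5000)
r(B) = -6 (r(B) = -2 - 4 = -6)
m = 4 (m = 17 - 13 = 4)
x(Z, Y) = -3/2 + Y/6
b(w) = -3*w/2 (b(w) = -6*w/4 = -6*w*(¼) = -3*w/2)
√(b(x(8, -6)) + 3810) = √(-3*(-3/2 + (⅙)*(-6))/2 + 3810) = √(-3*(-3/2 - 1)/2 + 3810) = √(-3/2*(-5/2) + 3810) = √(15/4 + 3810) = √(15255/4) = 3*√1695/2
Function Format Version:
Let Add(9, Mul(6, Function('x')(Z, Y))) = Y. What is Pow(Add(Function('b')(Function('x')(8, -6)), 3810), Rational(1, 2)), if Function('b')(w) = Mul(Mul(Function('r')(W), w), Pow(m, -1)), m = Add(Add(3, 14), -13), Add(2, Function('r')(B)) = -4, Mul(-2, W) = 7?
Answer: Mul(Rational(3, 2), Pow(1695, Rational(1, 2))) ≈ 61.756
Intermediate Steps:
W = Rational(-7, 2) (W = Mul(Rational(-1, 2), 7) = Rational(-7, 2) ≈ -3.5000)
Function('r')(B) = -6 (Function('r')(B) = Add(-2, -4) = -6)
m = 4 (m = Add(17, -13) = 4)
Function('x')(Z, Y) = Add(Rational(-3, 2), Mul(Rational(1, 6), Y))
Function('b')(w) = Mul(Rational(-3, 2), w) (Function('b')(w) = Mul(Mul(-6, w), Pow(4, -1)) = Mul(Mul(-6, w), Rational(1, 4)) = Mul(Rational(-3, 2), w))
Pow(Add(Function('b')(Function('x')(8, -6)), 3810), Rational(1, 2)) = Pow(Add(Mul(Rational(-3, 2), Add(Rational(-3, 2), Mul(Rational(1, 6), -6))), 3810), Rational(1, 2)) = Pow(Add(Mul(Rational(-3, 2), Add(Rational(-3, 2), -1)), 3810), Rational(1, 2)) = Pow(Add(Mul(Rational(-3, 2), Rational(-5, 2)), 3810), Rational(1, 2)) = Pow(Add(Rational(15, 4), 3810), Rational(1, 2)) = Pow(Rational(15255, 4), Rational(1, 2)) = Mul(Rational(3, 2), Pow(1695, Rational(1, 2)))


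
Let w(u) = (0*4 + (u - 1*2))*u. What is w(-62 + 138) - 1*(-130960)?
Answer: 136584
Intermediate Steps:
w(u) = u*(-2 + u) (w(u) = (0 + (u - 2))*u = (0 + (-2 + u))*u = (-2 + u)*u = u*(-2 + u))
w(-62 + 138) - 1*(-130960) = (-62 + 138)*(-2 + (-62 + 138)) - 1*(-130960) = 76*(-2 + 76) + 130960 = 76*74 + 130960 = 5624 + 130960 = 136584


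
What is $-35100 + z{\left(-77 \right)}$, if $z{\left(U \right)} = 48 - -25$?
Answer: $-35027$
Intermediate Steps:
$z{\left(U \right)} = 73$ ($z{\left(U \right)} = 48 + 25 = 73$)
$-35100 + z{\left(-77 \right)} = -35100 + 73 = -35027$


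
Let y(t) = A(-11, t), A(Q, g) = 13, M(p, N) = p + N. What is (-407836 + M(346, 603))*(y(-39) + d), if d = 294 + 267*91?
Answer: -10011047748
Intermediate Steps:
M(p, N) = N + p
y(t) = 13
d = 24591 (d = 294 + 24297 = 24591)
(-407836 + M(346, 603))*(y(-39) + d) = (-407836 + (603 + 346))*(13 + 24591) = (-407836 + 949)*24604 = -406887*24604 = -10011047748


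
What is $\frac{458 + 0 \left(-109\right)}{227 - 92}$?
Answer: $\frac{458}{135} \approx 3.3926$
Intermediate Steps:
$\frac{458 + 0 \left(-109\right)}{227 - 92} = \frac{458 + 0}{135} = 458 \cdot \frac{1}{135} = \frac{458}{135}$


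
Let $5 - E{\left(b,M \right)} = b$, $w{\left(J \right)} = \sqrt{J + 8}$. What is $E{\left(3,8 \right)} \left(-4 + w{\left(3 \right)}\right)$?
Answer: $-8 + 2 \sqrt{11} \approx -1.3668$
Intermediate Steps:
$w{\left(J \right)} = \sqrt{8 + J}$
$E{\left(b,M \right)} = 5 - b$
$E{\left(3,8 \right)} \left(-4 + w{\left(3 \right)}\right) = \left(5 - 3\right) \left(-4 + \sqrt{8 + 3}\right) = \left(5 - 3\right) \left(-4 + \sqrt{11}\right) = 2 \left(-4 + \sqrt{11}\right) = -8 + 2 \sqrt{11}$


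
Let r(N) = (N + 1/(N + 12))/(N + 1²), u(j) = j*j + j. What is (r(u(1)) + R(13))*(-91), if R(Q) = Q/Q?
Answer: -923/6 ≈ -153.83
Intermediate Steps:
R(Q) = 1
u(j) = j + j² (u(j) = j² + j = j + j²)
r(N) = (N + 1/(12 + N))/(1 + N) (r(N) = (N + 1/(12 + N))/(N + 1) = (N + 1/(12 + N))/(1 + N))
(r(u(1)) + R(13))*(-91) = ((1 + (1*(1 + 1))² + 12*(1*(1 + 1)))/(12 + (1*(1 + 1))² + 13*(1*(1 + 1))) + 1)*(-91) = ((1 + (1*2)² + 12*(1*2))/(12 + (1*2)² + 13*(1*2)) + 1)*(-91) = ((1 + 2² + 12*2)/(12 + 2² + 13*2) + 1)*(-91) = ((1 + 4 + 24)/(12 + 4 + 26) + 1)*(-91) = (29/42 + 1)*(-91) = (71/42)*(-91) = -923/6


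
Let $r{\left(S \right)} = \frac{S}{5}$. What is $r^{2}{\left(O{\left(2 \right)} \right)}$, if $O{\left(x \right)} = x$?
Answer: $\frac{4}{25} \approx 0.16$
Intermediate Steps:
$r{\left(S \right)} = \frac{S}{5}$ ($r{\left(S \right)} = S \frac{1}{5} = \frac{S}{5}$)
$r^{2}{\left(O{\left(2 \right)} \right)} = \left(\frac{1}{5} \cdot 2\right)^{2} = \left(\frac{2}{5}\right)^{2} = \frac{4}{25}$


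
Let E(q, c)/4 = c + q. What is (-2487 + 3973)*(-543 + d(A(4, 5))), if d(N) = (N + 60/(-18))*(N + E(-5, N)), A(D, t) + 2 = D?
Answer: -2361254/3 ≈ -7.8709e+5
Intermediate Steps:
A(D, t) = -2 + D
E(q, c) = 4*c + 4*q (E(q, c) = 4*(c + q) = 4*c + 4*q)
d(N) = (-20 + 5*N)*(-10/3 + N) (d(N) = (N + 60/(-18))*(N + (4*N + 4*(-5))) = (N + 60*(-1/18))*(N + (4*N - 20)) = (N - 10/3)*(N + (-20 + 4*N)) = (-10/3 + N)*(-20 + 5*N) = (-20 + 5*N)*(-10/3 + N))
(-2487 + 3973)*(-543 + d(A(4, 5))) = (-2487 + 3973)*(-543 + (200/3 + 5*(-2 + 4)² - 110*(-2 + 4)/3)) = 1486*(-543 + (200/3 + 5*2² - 110/3*2)) = 1486*(-543 + (200/3 + 5*4 - 220/3)) = 1486*(-543 + (200/3 + 20 - 220/3)) = 1486*(-543 + 40/3) = 1486*(-1589/3) = -2361254/3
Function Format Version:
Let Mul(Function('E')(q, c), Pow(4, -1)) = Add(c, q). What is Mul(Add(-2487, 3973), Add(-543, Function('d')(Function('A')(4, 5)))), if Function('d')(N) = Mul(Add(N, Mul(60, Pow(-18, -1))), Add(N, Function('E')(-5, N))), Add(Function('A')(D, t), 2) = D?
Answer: Rational(-2361254, 3) ≈ -7.8709e+5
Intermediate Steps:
Function('A')(D, t) = Add(-2, D)
Function('E')(q, c) = Add(Mul(4, c), Mul(4, q)) (Function('E')(q, c) = Mul(4, Add(c, q)) = Add(Mul(4, c), Mul(4, q)))
Function('d')(N) = Mul(Add(-20, Mul(5, N)), Add(Rational(-10, 3), N)) (Function('d')(N) = Mul(Add(N, Mul(60, Pow(-18, -1))), Add(N, Add(Mul(4, N), Mul(4, -5)))) = Mul(Add(N, Mul(60, Rational(-1, 18))), Add(N, Add(Mul(4, N), -20))) = Mul(Add(N, Rational(-10, 3)), Add(N, Add(-20, Mul(4, N)))) = Mul(Add(Rational(-10, 3), N), Add(-20, Mul(5, N))) = Mul(Add(-20, Mul(5, N)), Add(Rational(-10, 3), N)))
Mul(Add(-2487, 3973), Add(-543, Function('d')(Function('A')(4, 5)))) = Mul(Add(-2487, 3973), Add(-543, Add(Rational(200, 3), Mul(5, Pow(Add(-2, 4), 2)), Mul(Rational(-110, 3), Add(-2, 4))))) = Mul(1486, Add(-543, Add(Rational(200, 3), Mul(5, Pow(2, 2)), Mul(Rational(-110, 3), 2)))) = Mul(1486, Add(-543, Add(Rational(200, 3), Mul(5, 4), Rational(-220, 3)))) = Mul(1486, Add(-543, Add(Rational(200, 3), 20, Rational(-220, 3)))) = Mul(1486, Add(-543, Rational(40, 3))) = Mul(1486, Rational(-1589, 3)) = Rational(-2361254, 3)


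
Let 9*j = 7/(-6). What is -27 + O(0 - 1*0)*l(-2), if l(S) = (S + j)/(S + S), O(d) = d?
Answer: -27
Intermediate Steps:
j = -7/54 (j = (7/(-6))/9 = (7*(-⅙))/9 = (⅑)*(-7/6) = -7/54 ≈ -0.12963)
l(S) = (-7/54 + S)/(2*S) (l(S) = (S - 7/54)/(S + S) = (-7/54 + S)/((2*S)) = (-7/54 + S)*(1/(2*S)) = (-7/54 + S)/(2*S))
-27 + O(0 - 1*0)*l(-2) = -27 + (0 - 1*0)*((1/108)*(-7 + 54*(-2))/(-2)) = -27 + (0 + 0)*((1/108)*(-½)*(-7 - 108)) = -27 + 0*((1/108)*(-½)*(-115)) = -27 + 0*(115/216) = -27 + 0 = -27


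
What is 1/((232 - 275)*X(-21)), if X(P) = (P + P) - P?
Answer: 1/903 ≈ 0.0011074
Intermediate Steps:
X(P) = P (X(P) = 2*P - P = P)
1/((232 - 275)*X(-21)) = 1/((232 - 275)*(-21)) = 1/(-43*(-21)) = 1/903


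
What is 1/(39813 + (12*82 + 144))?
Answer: 1/40941 ≈ 2.4425e-5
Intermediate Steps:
1/(39813 + (12*82 + 144)) = 1/(39813 + (984 + 144)) = 1/(39813 + 1128) = 1/40941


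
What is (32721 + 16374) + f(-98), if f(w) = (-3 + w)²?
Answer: 59296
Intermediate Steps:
(32721 + 16374) + f(-98) = (32721 + 16374) + (-3 - 98)² = 49095 + (-101)² = 49095 + 10201 = 59296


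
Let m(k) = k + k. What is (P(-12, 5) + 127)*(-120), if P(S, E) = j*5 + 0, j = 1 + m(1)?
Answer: -17040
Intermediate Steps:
m(k) = 2*k
j = 3 (j = 1 + 2*1 = 1 + 2 = 3)
P(S, E) = 15 (P(S, E) = 3*5 + 0 = 15 + 0 = 15)
(P(-12, 5) + 127)*(-120) = (15 + 127)*(-120) = 142*(-120) = -17040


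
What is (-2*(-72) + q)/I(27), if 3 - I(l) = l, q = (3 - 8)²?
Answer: -169/24 ≈ -7.0417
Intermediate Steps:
q = 25 (q = (-5)² = 25)
I(l) = 3 - l
(-2*(-72) + q)/I(27) = (-2*(-72) + 25)/(3 - 1*27) = (144 + 25)/(3 - 27) = 169/(-24) = 169*(-1/24) = -169/24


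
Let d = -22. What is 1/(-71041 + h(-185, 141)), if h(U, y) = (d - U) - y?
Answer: -1/71019 ≈ -1.4081e-5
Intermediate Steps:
h(U, y) = -22 - U - y (h(U, y) = (-22 - U) - y = -22 - U - y)
1/(-71041 + h(-185, 141)) = 1/(-71041 + (-22 - 1*(-185) - 1*141)) = 1/(-71041 + (-22 + 185 - 141)) = 1/(-71041 + 22) = 1/(-71019) = -1/71019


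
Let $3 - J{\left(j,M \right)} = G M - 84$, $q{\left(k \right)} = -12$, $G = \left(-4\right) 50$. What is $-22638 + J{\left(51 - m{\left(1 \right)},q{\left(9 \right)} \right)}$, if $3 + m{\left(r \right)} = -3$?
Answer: $-24951$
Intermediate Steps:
$G = -200$
$m{\left(r \right)} = -6$ ($m{\left(r \right)} = -3 - 3 = -6$)
$J{\left(j,M \right)} = 87 + 200 M$ ($J{\left(j,M \right)} = 3 - \left(- 200 M - 84\right) = 3 - \left(-84 - 200 M\right) = 3 + \left(84 + 200 M\right) = 87 + 200 M$)
$-22638 + J{\left(51 - m{\left(1 \right)},q{\left(9 \right)} \right)} = -22638 + \left(87 + 200 \left(-12\right)\right) = -22638 + \left(87 - 2400\right) = -22638 - 2313 = -24951$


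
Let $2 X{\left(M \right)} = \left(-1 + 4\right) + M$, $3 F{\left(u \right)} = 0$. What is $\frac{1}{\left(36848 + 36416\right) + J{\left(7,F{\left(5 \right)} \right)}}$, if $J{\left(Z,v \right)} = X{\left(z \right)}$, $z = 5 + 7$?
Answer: $\frac{2}{146543} \approx 1.3648 \cdot 10^{-5}$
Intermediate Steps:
$F{\left(u \right)} = 0$ ($F{\left(u \right)} = \frac{1}{3} \cdot 0 = 0$)
$z = 12$
$X{\left(M \right)} = \frac{3}{2} + \frac{M}{2}$ ($X{\left(M \right)} = \frac{\left(-1 + 4\right) + M}{2} = \frac{3 + M}{2} = \frac{3}{2} + \frac{M}{2}$)
$J{\left(Z,v \right)} = \frac{15}{2}$ ($J{\left(Z,v \right)} = \frac{3}{2} + \frac{1}{2} \cdot 12 = \frac{3}{2} + 6 = \frac{15}{2}$)
$\frac{1}{\left(36848 + 36416\right) + J{\left(7,F{\left(5 \right)} \right)}} = \frac{1}{\left(36848 + 36416\right) + \frac{15}{2}} = \frac{1}{73264 + \frac{15}{2}} = \frac{1}{\frac{146543}{2}} = \frac{2}{146543}$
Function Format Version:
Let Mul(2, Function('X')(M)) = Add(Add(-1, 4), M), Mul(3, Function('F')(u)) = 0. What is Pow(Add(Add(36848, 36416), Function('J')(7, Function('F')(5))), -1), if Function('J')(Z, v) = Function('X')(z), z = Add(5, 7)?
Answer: Rational(2, 146543) ≈ 1.3648e-5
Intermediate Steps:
Function('F')(u) = 0 (Function('F')(u) = Mul(Rational(1, 3), 0) = 0)
z = 12
Function('X')(M) = Add(Rational(3, 2), Mul(Rational(1, 2), M)) (Function('X')(M) = Mul(Rational(1, 2), Add(Add(-1, 4), M)) = Mul(Rational(1, 2), Add(3, M)) = Add(Rational(3, 2), Mul(Rational(1, 2), M)))
Function('J')(Z, v) = Rational(15, 2) (Function('J')(Z, v) = Add(Rational(3, 2), Mul(Rational(1, 2), 12)) = Add(Rational(3, 2), 6) = Rational(15, 2))
Pow(Add(Add(36848, 36416), Function('J')(7, Function('F')(5))), -1) = Pow(Add(Add(36848, 36416), Rational(15, 2)), -1) = Pow(Add(73264, Rational(15, 2)), -1) = Pow(Rational(146543, 2), -1) = Rational(2, 146543)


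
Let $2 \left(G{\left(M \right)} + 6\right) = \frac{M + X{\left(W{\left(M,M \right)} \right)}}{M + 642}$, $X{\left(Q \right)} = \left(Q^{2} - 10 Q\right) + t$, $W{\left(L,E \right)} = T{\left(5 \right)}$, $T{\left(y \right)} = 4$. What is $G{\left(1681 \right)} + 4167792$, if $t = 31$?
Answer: $\frac{9681767722}{2323} \approx 4.1678 \cdot 10^{6}$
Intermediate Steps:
$W{\left(L,E \right)} = 4$
$X{\left(Q \right)} = 31 + Q^{2} - 10 Q$ ($X{\left(Q \right)} = \left(Q^{2} - 10 Q\right) + 31 = 31 + Q^{2} - 10 Q$)
$G{\left(M \right)} = -6 + \frac{7 + M}{2 \left(642 + M\right)}$ ($G{\left(M \right)} = -6 + \frac{\left(M + \left(31 + 4^{2} - 40\right)\right) \frac{1}{M + 642}}{2} = -6 + \frac{\left(M + \left(31 + 16 - 40\right)\right) \frac{1}{642 + M}}{2} = -6 + \frac{\left(M + 7\right) \frac{1}{642 + M}}{2} = -6 + \frac{\left(7 + M\right) \frac{1}{642 + M}}{2} = -6 + \frac{\frac{1}{642 + M} \left(7 + M\right)}{2} = -6 + \frac{7 + M}{2 \left(642 + M\right)}$)
$G{\left(1681 \right)} + 4167792 = \frac{-7697 - 18491}{2 \left(642 + 1681\right)} + 4167792 = \frac{-7697 - 18491}{2 \cdot 2323} + 4167792 = \frac{1}{2} \cdot \frac{1}{2323} \left(-26188\right) + 4167792 = - \frac{13094}{2323} + 4167792 = \frac{9681767722}{2323}$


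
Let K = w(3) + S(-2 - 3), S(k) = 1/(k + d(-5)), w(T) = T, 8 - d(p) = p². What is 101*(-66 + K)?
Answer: -140087/22 ≈ -6367.6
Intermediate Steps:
d(p) = 8 - p²
S(k) = 1/(-17 + k) (S(k) = 1/(k + (8 - 1*(-5)²)) = 1/(k + (8 - 1*25)) = 1/(k + (8 - 25)) = 1/(k - 17) = 1/(-17 + k))
K = 65/22 (K = 3 + 1/(-17 + (-2 - 3)) = 3 + 1/(-17 - 5) = 3 + 1/(-22) = 3 - 1/22 = 65/22 ≈ 2.9545)
101*(-66 + K) = 101*(-66 + 65/22) = 101*(-1387/22) = -140087/22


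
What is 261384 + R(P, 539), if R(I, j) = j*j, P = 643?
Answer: 551905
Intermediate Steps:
R(I, j) = j²
261384 + R(P, 539) = 261384 + 539² = 261384 + 290521 = 551905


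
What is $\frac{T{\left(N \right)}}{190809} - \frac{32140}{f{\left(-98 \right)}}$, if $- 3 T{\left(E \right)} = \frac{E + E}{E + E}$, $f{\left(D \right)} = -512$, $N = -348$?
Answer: $\frac{4599450817}{73270656} \approx 62.773$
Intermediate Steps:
$T{\left(E \right)} = - \frac{1}{3}$ ($T{\left(E \right)} = - \frac{\left(E + E\right) \frac{1}{E + E}}{3} = - \frac{2 E \frac{1}{2 E}}{3} = \left(- \frac{1}{3}\right) 1 = - \frac{1}{3}$)
$\frac{T{\left(N \right)}}{190809} - \frac{32140}{f{\left(-98 \right)}} = - \frac{1}{3 \cdot 190809} - \frac{32140}{-512} = \left(- \frac{1}{3}\right) \frac{1}{190809} - - \frac{8035}{128} = - \frac{1}{572427} + \frac{8035}{128} = \frac{4599450817}{73270656}$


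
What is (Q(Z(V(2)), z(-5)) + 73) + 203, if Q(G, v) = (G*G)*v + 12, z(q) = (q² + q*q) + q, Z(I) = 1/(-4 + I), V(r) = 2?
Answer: 1197/4 ≈ 299.25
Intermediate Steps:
z(q) = q + 2*q² (z(q) = (q² + q²) + q = 2*q² + q = q + 2*q²)
Q(G, v) = 12 + v*G² (Q(G, v) = G²*v + 12 = v*G² + 12 = 12 + v*G²)
(Q(Z(V(2)), z(-5)) + 73) + 203 = ((12 + (-5*(1 + 2*(-5)))*(1/(-4 + 2))²) + 73) + 203 = ((12 + (-5*(1 - 10))*(1/(-2))²) + 73) + 203 = ((12 + (-5*(-9))*(-½)²) + 73) + 203 = ((12 + 45*(¼)) + 73) + 203 = ((12 + 45/4) + 73) + 203 = (93/4 + 73) + 203 = 385/4 + 203 = 1197/4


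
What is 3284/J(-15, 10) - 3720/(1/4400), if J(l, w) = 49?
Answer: -802028716/49 ≈ -1.6368e+7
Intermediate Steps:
3284/J(-15, 10) - 3720/(1/4400) = 3284/49 - 3720/(1/4400) = 3284*(1/49) - 3720/1/4400 = 3284/49 - 3720*4400 = 3284/49 - 16368000 = -802028716/49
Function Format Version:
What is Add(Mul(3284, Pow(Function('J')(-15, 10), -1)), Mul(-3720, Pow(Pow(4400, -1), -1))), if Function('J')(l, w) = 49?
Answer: Rational(-802028716, 49) ≈ -1.6368e+7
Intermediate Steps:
Add(Mul(3284, Pow(Function('J')(-15, 10), -1)), Mul(-3720, Pow(Pow(4400, -1), -1))) = Add(Mul(3284, Pow(49, -1)), Mul(-3720, Pow(Pow(4400, -1), -1))) = Add(Mul(3284, Rational(1, 49)), Mul(-3720, Pow(Rational(1, 4400), -1))) = Add(Rational(3284, 49), Mul(-3720, 4400)) = Add(Rational(3284, 49), -16368000) = Rational(-802028716, 49)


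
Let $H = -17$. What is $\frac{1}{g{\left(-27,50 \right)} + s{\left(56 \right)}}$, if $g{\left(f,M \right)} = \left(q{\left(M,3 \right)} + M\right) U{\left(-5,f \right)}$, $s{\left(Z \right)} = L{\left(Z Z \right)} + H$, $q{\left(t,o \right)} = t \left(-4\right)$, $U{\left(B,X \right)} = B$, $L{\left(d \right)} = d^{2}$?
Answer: $\frac{1}{9835229} \approx 1.0168 \cdot 10^{-7}$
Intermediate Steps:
$q{\left(t,o \right)} = - 4 t$
$s{\left(Z \right)} = -17 + Z^{4}$ ($s{\left(Z \right)} = \left(Z Z\right)^{2} - 17 = \left(Z^{2}\right)^{2} - 17 = Z^{4} - 17 = -17 + Z^{4}$)
$g{\left(f,M \right)} = 15 M$ ($g{\left(f,M \right)} = \left(- 4 M + M\right) \left(-5\right) = - 3 M \left(-5\right) = 15 M$)
$\frac{1}{g{\left(-27,50 \right)} + s{\left(56 \right)}} = \frac{1}{15 \cdot 50 - \left(17 - 56^{4}\right)} = \frac{1}{750 + \left(-17 + 9834496\right)} = \frac{1}{750 + 9834479} = \frac{1}{9835229}$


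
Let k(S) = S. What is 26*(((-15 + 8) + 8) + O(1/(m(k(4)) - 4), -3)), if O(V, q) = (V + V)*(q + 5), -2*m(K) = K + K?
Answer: 13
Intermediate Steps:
m(K) = -K (m(K) = -(K + K)/2 = -K)
O(V, q) = 2*V*(5 + q) (O(V, q) = (2*V)*(5 + q) = 2*V*(5 + q))
26*(((-15 + 8) + 8) + O(1/(m(k(4)) - 4), -3)) = 26*(((-15 + 8) + 8) + 2*(5 - 3)/(-1*4 - 4)) = 26*((-7 + 8) + 2*2/(-4 - 4)) = 26*(1 + 2*2/(-8)) = 26*(1 + 2*(-⅛)*2) = 26*(1 - ½) = 26*(½) = 13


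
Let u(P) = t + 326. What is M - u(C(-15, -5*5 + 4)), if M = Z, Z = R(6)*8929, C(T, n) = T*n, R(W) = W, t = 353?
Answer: 52895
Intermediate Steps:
u(P) = 679 (u(P) = 353 + 326 = 679)
Z = 53574 (Z = 6*8929 = 53574)
M = 53574
M - u(C(-15, -5*5 + 4)) = 53574 - 1*679 = 53574 - 679 = 52895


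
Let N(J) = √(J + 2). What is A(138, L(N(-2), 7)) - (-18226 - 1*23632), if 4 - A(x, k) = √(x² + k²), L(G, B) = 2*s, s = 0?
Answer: 41724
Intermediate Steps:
N(J) = √(2 + J)
L(G, B) = 0 (L(G, B) = 2*0 = 0)
A(x, k) = 4 - √(k² + x²) (A(x, k) = 4 - √(x² + k²) = 4 - √(k² + x²))
A(138, L(N(-2), 7)) - (-18226 - 1*23632) = (4 - √(0² + 138²)) - (-18226 - 1*23632) = (4 - √(0 + 19044)) - (-18226 - 23632) = (4 - √19044) - 1*(-41858) = (4 - 1*138) + 41858 = (4 - 138) + 41858 = -134 + 41858 = 41724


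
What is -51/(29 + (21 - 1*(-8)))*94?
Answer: -2397/29 ≈ -82.655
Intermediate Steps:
-51/(29 + (21 - 1*(-8)))*94 = -51/(29 + (21 + 8))*94 = -51/(29 + 29)*94 = -51/58*94 = -2397/29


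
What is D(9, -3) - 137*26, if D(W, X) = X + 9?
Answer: -3556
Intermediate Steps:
D(W, X) = 9 + X
D(9, -3) - 137*26 = (9 - 3) - 137*26 = 6 - 3562 = -3556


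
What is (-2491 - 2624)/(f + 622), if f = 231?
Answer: -5115/853 ≈ -5.9965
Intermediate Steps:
(-2491 - 2624)/(f + 622) = (-2491 - 2624)/(231 + 622) = -5115/853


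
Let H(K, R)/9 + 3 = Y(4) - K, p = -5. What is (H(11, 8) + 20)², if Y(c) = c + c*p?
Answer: 62500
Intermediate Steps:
Y(c) = -4*c (Y(c) = c + c*(-5) = c - 5*c = -4*c)
H(K, R) = -171 - 9*K (H(K, R) = -27 + 9*(-4*4 - K) = -27 + 9*(-16 - K) = -27 + (-144 - 9*K) = -171 - 9*K)
(H(11, 8) + 20)² = ((-171 - 9*11) + 20)² = ((-171 - 99) + 20)² = (-270 + 20)² = (-250)² = 62500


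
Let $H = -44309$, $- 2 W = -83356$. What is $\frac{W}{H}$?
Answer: $- \frac{41678}{44309} \approx -0.94062$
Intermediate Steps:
$W = 41678$ ($W = \left(- \frac{1}{2}\right) \left(-83356\right) = 41678$)
$\frac{W}{H} = \frac{41678}{-44309} = 41678 \left(- \frac{1}{44309}\right) = - \frac{41678}{44309}$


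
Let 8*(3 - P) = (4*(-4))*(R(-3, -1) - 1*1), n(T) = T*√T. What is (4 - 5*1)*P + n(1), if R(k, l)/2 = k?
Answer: 12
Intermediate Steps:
R(k, l) = 2*k
n(T) = T^(3/2)
P = -11 (P = 3 - 4*(-4)*(2*(-3) - 1*1)/8 = 3 - (-2)*(-6 - 1) = 3 - (-2)*(-7) = 3 - ⅛*112 = 3 - 14 = -11)
(4 - 5*1)*P + n(1) = (4 - 5*1)*(-11) + 1^(3/2) = (4 - 5)*(-11) + 1 = -1*(-11) + 1 = 11 + 1 = 12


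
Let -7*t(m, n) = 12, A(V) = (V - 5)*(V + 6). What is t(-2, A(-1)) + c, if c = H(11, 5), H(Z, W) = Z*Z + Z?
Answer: 912/7 ≈ 130.29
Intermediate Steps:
A(V) = (-5 + V)*(6 + V)
t(m, n) = -12/7 (t(m, n) = -⅐*12 = -12/7)
H(Z, W) = Z + Z² (H(Z, W) = Z² + Z = Z + Z²)
c = 132 (c = 11*(1 + 11) = 11*12 = 132)
t(-2, A(-1)) + c = -12/7 + 132 = 912/7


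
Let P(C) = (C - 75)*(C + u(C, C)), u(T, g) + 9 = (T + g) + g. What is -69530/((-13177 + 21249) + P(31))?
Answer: -34765/1506 ≈ -23.084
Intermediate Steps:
u(T, g) = -9 + T + 2*g (u(T, g) = -9 + ((T + g) + g) = -9 + (T + 2*g) = -9 + T + 2*g)
P(C) = (-75 + C)*(-9 + 4*C) (P(C) = (C - 75)*(C + (-9 + C + 2*C)) = (-75 + C)*(C + (-9 + 3*C)) = (-75 + C)*(-9 + 4*C))
-69530/((-13177 + 21249) + P(31)) = -69530/((-13177 + 21249) + (675 - 309*31 + 4*31²)) = -69530/(8072 + (675 - 9579 + 4*961)) = -69530/(8072 + (675 - 9579 + 3844)) = -69530/(8072 - 5060) = -69530/3012 = -69530*1/3012 = -34765/1506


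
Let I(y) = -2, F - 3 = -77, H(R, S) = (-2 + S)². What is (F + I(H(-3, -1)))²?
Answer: 5776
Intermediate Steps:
F = -74 (F = 3 - 77 = -74)
(F + I(H(-3, -1)))² = (-74 - 2)² = (-76)² = 5776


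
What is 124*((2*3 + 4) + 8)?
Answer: 2232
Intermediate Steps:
124*((2*3 + 4) + 8) = 124*((6 + 4) + 8) = 124*(10 + 8) = 124*18 = 2232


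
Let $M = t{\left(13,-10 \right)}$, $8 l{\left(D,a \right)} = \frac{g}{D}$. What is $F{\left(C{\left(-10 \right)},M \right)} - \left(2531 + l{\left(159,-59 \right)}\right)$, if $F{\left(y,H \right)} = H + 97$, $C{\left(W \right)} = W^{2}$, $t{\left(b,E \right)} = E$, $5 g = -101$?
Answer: $- \frac{15543739}{6360} \approx -2444.0$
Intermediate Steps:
$g = - \frac{101}{5}$ ($g = \frac{1}{5} \left(-101\right) = - \frac{101}{5} \approx -20.2$)
$l{\left(D,a \right)} = - \frac{101}{40 D}$ ($l{\left(D,a \right)} = \frac{\left(- \frac{101}{5}\right) \frac{1}{D}}{8} = - \frac{101}{40 D}$)
$M = -10$
$F{\left(y,H \right)} = 97 + H$
$F{\left(C{\left(-10 \right)},M \right)} - \left(2531 + l{\left(159,-59 \right)}\right) = \left(97 - 10\right) - \left(2531 - \frac{101}{40 \cdot 159}\right) = 87 - \left(2531 - \frac{101}{6360}\right) = 87 - \frac{16097059}{6360} = - \frac{15543739}{6360}$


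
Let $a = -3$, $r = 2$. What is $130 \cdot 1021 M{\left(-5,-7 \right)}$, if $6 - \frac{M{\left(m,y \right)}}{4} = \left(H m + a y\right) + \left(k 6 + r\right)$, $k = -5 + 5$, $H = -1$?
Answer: $-11680240$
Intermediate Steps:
$k = 0$
$M{\left(m,y \right)} = 16 + 4 m + 12 y$ ($M{\left(m,y \right)} = 24 - 4 \left(\left(- m - 3 y\right) + \left(0 \cdot 6 + 2\right)\right) = 24 - 4 \left(\left(- m - 3 y\right) + \left(0 + 2\right)\right) = 24 - 4 \left(\left(- m - 3 y\right) + 2\right) = 24 - 4 \left(2 - m - 3 y\right) = 24 + \left(-8 + 4 m + 12 y\right) = 16 + 4 m + 12 y$)
$130 \cdot 1021 M{\left(-5,-7 \right)} = 130 \cdot 1021 \left(16 + 4 \left(-5\right) + 12 \left(-7\right)\right) = 132730 \left(16 - 20 - 84\right) = 132730 \left(-88\right) = -11680240$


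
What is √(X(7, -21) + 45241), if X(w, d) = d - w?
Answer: √45213 ≈ 212.63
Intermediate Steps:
√(X(7, -21) + 45241) = √((-21 - 1*7) + 45241) = √((-21 - 7) + 45241) = √(-28 + 45241) = √45213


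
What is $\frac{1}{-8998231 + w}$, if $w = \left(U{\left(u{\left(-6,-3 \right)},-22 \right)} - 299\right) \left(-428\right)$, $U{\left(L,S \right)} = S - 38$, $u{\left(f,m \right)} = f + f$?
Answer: $- \frac{1}{8844579} \approx -1.1306 \cdot 10^{-7}$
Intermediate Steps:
$u{\left(f,m \right)} = 2 f$
$U{\left(L,S \right)} = -38 + S$
$w = 153652$ ($w = \left(\left(-38 - 22\right) - 299\right) \left(-428\right) = \left(-60 - 299\right) \left(-428\right) = \left(-359\right) \left(-428\right) = 153652$)
$\frac{1}{-8998231 + w} = \frac{1}{-8998231 + 153652} = \frac{1}{-8844579} = - \frac{1}{8844579}$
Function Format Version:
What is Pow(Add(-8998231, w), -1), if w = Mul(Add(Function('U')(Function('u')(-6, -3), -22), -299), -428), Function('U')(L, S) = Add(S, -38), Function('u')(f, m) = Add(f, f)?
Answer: Rational(-1, 8844579) ≈ -1.1306e-7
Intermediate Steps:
Function('u')(f, m) = Mul(2, f)
Function('U')(L, S) = Add(-38, S)
w = 153652 (w = Mul(Add(Add(-38, -22), -299), -428) = Mul(Add(-60, -299), -428) = Mul(-359, -428) = 153652)
Pow(Add(-8998231, w), -1) = Pow(Add(-8998231, 153652), -1) = Pow(-8844579, -1) = Rational(-1, 8844579)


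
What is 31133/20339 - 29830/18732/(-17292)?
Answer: 458409695651/299458256328 ≈ 1.5308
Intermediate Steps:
31133/20339 - 29830/18732/(-17292) = 31133*(1/20339) - 29830*1/18732*(-1/17292) = 31133/20339 - 14915/9366*(-1/17292) = 31133/20339 + 14915/161956872 = 458409695651/299458256328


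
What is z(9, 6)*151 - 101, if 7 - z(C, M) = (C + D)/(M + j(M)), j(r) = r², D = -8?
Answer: 40001/42 ≈ 952.40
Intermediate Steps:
z(C, M) = 7 - (-8 + C)/(M + M²) (z(C, M) = 7 - (C - 8)/(M + M²) = 7 - (-8 + C)/(M + M²))
z(9, 6)*151 - 101 = ((8 - 1*9 + 7*6 + 7*6²)/(6*(1 + 6)))*151 - 101 = ((⅙)*(8 - 9 + 42 + 7*36)/7)*151 - 101 = ((⅙)*(⅐)*(8 - 9 + 42 + 252))*151 - 101 = ((⅙)*(⅐)*293)*151 - 101 = (293/42)*151 - 101 = 44243/42 - 101 = 40001/42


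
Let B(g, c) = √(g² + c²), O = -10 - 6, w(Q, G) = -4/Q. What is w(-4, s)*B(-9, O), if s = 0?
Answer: √337 ≈ 18.358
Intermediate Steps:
O = -16
B(g, c) = √(c² + g²)
w(-4, s)*B(-9, O) = (-4/(-4))*√((-16)² + (-9)²) = (-4*(-¼))*√(256 + 81) = 1*√337 = √337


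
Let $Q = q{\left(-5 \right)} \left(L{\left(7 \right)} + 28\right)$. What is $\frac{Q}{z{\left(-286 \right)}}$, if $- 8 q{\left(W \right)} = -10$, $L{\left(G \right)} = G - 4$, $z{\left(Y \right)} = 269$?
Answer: $\frac{155}{1076} \approx 0.14405$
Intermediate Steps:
$L{\left(G \right)} = -4 + G$
$q{\left(W \right)} = \frac{5}{4}$ ($q{\left(W \right)} = \left(- \frac{1}{8}\right) \left(-10\right) = \frac{5}{4}$)
$Q = \frac{155}{4}$ ($Q = \frac{5 \left(\left(-4 + 7\right) + 28\right)}{4} = \frac{5 \left(3 + 28\right)}{4} = \frac{5}{4} \cdot 31 = \frac{155}{4} \approx 38.75$)
$\frac{Q}{z{\left(-286 \right)}} = \frac{155}{4 \cdot 269} = \frac{155}{4} \cdot \frac{1}{269} = \frac{155}{1076}$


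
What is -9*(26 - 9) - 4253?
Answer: -4406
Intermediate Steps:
-9*(26 - 9) - 4253 = -9*17 - 4253 = -153 - 4253 = -4406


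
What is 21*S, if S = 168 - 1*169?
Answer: -21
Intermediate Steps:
S = -1 (S = 168 - 169 = -1)
21*S = 21*(-1) = -21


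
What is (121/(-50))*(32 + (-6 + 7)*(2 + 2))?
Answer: -2178/25 ≈ -87.120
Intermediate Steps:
(121/(-50))*(32 + (-6 + 7)*(2 + 2)) = (121*(-1/50))*(32 + 1*4) = -121*(32 + 4)/50 = -121/50*36 = -2178/25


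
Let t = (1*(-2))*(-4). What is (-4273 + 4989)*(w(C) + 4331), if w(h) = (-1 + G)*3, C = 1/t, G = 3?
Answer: 3105292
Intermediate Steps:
t = 8 (t = -2*(-4) = 8)
C = ⅛ (C = 1/8 = ⅛ ≈ 0.12500)
w(h) = 6 (w(h) = (-1 + 3)*3 = 2*3 = 6)
(-4273 + 4989)*(w(C) + 4331) = (-4273 + 4989)*(6 + 4331) = 716*4337 = 3105292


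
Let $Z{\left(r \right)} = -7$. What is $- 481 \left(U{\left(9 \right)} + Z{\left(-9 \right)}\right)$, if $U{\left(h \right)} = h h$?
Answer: $-35594$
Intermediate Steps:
$U{\left(h \right)} = h^{2}$
$- 481 \left(U{\left(9 \right)} + Z{\left(-9 \right)}\right) = - 481 \left(9^{2} - 7\right) = - 481 \left(81 - 7\right) = \left(-481\right) 74 = -35594$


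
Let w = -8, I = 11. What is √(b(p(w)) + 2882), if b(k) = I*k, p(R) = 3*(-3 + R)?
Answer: √2519 ≈ 50.190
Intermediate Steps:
p(R) = -9 + 3*R
b(k) = 11*k
√(b(p(w)) + 2882) = √(11*(-9 + 3*(-8)) + 2882) = √(11*(-9 - 24) + 2882) = √(11*(-33) + 2882) = √(-363 + 2882) = √2519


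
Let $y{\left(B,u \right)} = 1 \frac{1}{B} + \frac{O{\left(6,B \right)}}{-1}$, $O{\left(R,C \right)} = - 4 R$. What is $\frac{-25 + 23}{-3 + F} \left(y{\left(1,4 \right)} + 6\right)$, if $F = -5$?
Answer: $\frac{31}{4} \approx 7.75$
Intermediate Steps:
$y{\left(B,u \right)} = 24 + \frac{1}{B}$ ($y{\left(B,u \right)} = 1 \frac{1}{B} + \frac{\left(-4\right) 6}{-1} = \frac{1}{B} - -24 = \frac{1}{B} + 24 = 24 + \frac{1}{B}$)
$\frac{-25 + 23}{-3 + F} \left(y{\left(1,4 \right)} + 6\right) = \frac{-25 + 23}{-3 - 5} \left(\left(24 + 1^{-1}\right) + 6\right) = - \frac{2}{-8} \left(\left(24 + 1\right) + 6\right) = \left(-2\right) \left(- \frac{1}{8}\right) \left(25 + 6\right) = \frac{1}{4} \cdot 31 = \frac{31}{4}$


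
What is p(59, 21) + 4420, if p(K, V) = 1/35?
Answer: 154701/35 ≈ 4420.0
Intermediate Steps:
p(K, V) = 1/35
p(59, 21) + 4420 = 1/35 + 4420 = 154701/35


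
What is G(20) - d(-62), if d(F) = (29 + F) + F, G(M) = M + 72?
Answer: 187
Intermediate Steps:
G(M) = 72 + M
d(F) = 29 + 2*F
G(20) - d(-62) = (72 + 20) - (29 + 2*(-62)) = 92 - (29 - 124) = 92 - 1*(-95) = 92 + 95 = 187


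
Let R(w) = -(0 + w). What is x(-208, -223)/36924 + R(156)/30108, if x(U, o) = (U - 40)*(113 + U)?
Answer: 1127539/1781583 ≈ 0.63289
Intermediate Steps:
R(w) = -w
x(U, o) = (-40 + U)*(113 + U)
x(-208, -223)/36924 + R(156)/30108 = (-4520 + (-208)**2 + 73*(-208))/36924 - 1*156/30108 = (-4520 + 43264 - 15184)*(1/36924) - 156*1/30108 = 23560*(1/36924) - 1/193 = 5890/9231 - 1/193 = 1127539/1781583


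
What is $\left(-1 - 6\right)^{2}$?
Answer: $49$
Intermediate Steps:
$\left(-1 - 6\right)^{2} = \left(-7\right)^{2} = 49$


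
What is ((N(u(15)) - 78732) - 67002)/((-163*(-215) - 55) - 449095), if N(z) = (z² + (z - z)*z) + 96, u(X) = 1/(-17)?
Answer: 42089381/119676345 ≈ 0.35169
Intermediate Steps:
u(X) = -1/17
N(z) = 96 + z² (N(z) = (z² + 0*z) + 96 = (z² + 0) + 96 = z² + 96 = 96 + z²)
((N(u(15)) - 78732) - 67002)/((-163*(-215) - 55) - 449095) = (((96 + (-1/17)²) - 78732) - 67002)/((-163*(-215) - 55) - 449095) = (((96 + 1/289) - 78732) - 67002)/((35045 - 55) - 449095) = ((27745/289 - 78732) - 67002)/(34990 - 449095) = (-22725803/289 - 67002)/(-414105) = -42089381/289*(-1/414105) = 42089381/119676345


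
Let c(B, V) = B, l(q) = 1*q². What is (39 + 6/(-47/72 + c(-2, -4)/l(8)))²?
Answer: 35462025/38809 ≈ 913.76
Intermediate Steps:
l(q) = q²
(39 + 6/(-47/72 + c(-2, -4)/l(8)))² = (39 + 6/(-47/72 - 2/(8²)))² = (39 + 6/(-47*1/72 - 2/64))² = (39 + 6/(-47/72 - 2*1/64))² = (39 + 6/(-47/72 - 1/32))² = (39 + 6/(-197/288))² = (39 + 6*(-288/197))² = (39 - 1728/197)² = (5955/197)² = 35462025/38809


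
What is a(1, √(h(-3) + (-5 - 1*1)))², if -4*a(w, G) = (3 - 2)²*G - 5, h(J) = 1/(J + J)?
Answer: (30 - I*√222)²/576 ≈ 1.1771 - 1.552*I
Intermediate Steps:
h(J) = 1/(2*J)
a(w, G) = 5/4 - G/4 (a(w, G) = -((3 - 2)²*G - 5)/4 = -(1²*G - 5)/4 = -(1*G - 5)/4 = -(G - 5)/4 = -(-5 + G)/4 = 5/4 - G/4)
a(1, √(h(-3) + (-5 - 1*1)))² = (5/4 - √((½)/(-3) + (-5 - 1*1))/4)² = (5/4 - √((½)*(-⅓) + (-5 - 1))/4)² = (5/4 - √(-⅙ - 6)/4)² = (5/4 - I*√222/24)²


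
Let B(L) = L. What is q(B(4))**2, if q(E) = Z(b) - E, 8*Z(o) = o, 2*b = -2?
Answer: 1089/64 ≈ 17.016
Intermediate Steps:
b = -1 (b = (1/2)*(-2) = -1)
Z(o) = o/8
q(E) = -1/8 - E (q(E) = (1/8)*(-1) - E = -1/8 - E)
q(B(4))**2 = (-1/8 - 1*4)**2 = (-1/8 - 4)**2 = (-33/8)**2 = 1089/64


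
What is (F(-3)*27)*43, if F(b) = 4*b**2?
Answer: 41796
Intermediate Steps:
(F(-3)*27)*43 = ((4*(-3)**2)*27)*43 = ((4*9)*27)*43 = (36*27)*43 = 972*43 = 41796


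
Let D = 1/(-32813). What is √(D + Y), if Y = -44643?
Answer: 2*I*√12016701061970/32813 ≈ 211.29*I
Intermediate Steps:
D = -1/32813 ≈ -3.0476e-5
√(D + Y) = √(-1/32813 - 44643) = √(-1464870760/32813) = 2*I*√12016701061970/32813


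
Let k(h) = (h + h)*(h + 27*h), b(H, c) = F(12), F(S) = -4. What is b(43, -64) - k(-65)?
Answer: -236604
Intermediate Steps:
b(H, c) = -4
k(h) = 56*h² (k(h) = (2*h)*(28*h) = 56*h²)
b(43, -64) - k(-65) = -4 - 56*(-65)² = -4 - 56*4225 = -4 - 1*236600 = -4 - 236600 = -236604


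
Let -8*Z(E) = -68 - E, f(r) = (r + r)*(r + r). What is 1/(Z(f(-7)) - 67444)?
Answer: -1/67411 ≈ -1.4834e-5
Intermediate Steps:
f(r) = 4*r**2 (f(r) = (2*r)*(2*r) = 4*r**2)
Z(E) = 17/2 + E/8 (Z(E) = -(-68 - E)/8 = 17/2 + E/8)
1/(Z(f(-7)) - 67444) = 1/((17/2 + (4*(-7)**2)/8) - 67444) = 1/((17/2 + (4*49)/8) - 67444) = 1/((17/2 + (1/8)*196) - 67444) = 1/((17/2 + 49/2) - 67444) = 1/(33 - 67444) = 1/(-67411) = -1/67411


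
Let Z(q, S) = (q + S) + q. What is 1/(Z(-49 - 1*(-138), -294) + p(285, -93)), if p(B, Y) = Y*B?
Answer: -1/26621 ≈ -3.7564e-5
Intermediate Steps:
p(B, Y) = B*Y
Z(q, S) = S + 2*q (Z(q, S) = (S + q) + q = S + 2*q)
1/(Z(-49 - 1*(-138), -294) + p(285, -93)) = 1/((-294 + 2*(-49 - 1*(-138))) + 285*(-93)) = 1/((-294 + 2*(-49 + 138)) - 26505) = 1/((-294 + 2*89) - 26505) = 1/((-294 + 178) - 26505) = 1/(-116 - 26505) = 1/(-26621) = -1/26621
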